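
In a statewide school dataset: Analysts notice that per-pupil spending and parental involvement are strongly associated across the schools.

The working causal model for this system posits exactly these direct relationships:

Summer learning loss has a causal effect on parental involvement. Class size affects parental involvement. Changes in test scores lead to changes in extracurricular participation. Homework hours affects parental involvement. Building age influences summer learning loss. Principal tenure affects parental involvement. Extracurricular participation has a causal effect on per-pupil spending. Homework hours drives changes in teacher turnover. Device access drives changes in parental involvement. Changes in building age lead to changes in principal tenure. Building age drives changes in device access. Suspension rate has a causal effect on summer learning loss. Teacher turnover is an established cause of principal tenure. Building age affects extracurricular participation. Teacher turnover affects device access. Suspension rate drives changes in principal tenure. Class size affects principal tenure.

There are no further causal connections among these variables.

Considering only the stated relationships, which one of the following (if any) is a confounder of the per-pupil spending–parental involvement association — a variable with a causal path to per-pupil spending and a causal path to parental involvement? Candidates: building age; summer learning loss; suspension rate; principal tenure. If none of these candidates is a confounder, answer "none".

Building age causes per-pupil spending (building age → extracurricular participation → per-pupil spending) and also causes parental involvement (building age → principal tenure → parental involvement); it is a common cause of both.
Each of the other candidates lacks a causal path to at least one of per-pupil spending and parental involvement, so they do not confound the relationship.

building age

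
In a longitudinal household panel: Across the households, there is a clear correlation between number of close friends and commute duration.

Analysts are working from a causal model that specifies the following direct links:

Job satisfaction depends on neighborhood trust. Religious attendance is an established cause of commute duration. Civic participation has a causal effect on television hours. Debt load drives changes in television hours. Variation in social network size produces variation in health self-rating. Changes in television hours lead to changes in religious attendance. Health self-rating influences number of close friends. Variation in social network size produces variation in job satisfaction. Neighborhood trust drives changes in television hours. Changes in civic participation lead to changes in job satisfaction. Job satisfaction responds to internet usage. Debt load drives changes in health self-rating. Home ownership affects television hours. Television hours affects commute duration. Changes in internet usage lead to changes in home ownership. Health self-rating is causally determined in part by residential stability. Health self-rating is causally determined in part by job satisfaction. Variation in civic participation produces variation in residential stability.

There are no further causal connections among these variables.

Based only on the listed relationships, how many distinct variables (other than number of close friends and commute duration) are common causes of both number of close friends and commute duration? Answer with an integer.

The common causes are: civic participation (to number of close friends via civic participation → job satisfaction → health self-rating → number of close friends; to commute duration via civic participation → television hours → commute duration); debt load (to number of close friends via debt load → health self-rating → number of close friends; to commute duration via debt load → television hours → commute duration); internet usage (to number of close friends via internet usage → job satisfaction → health self-rating → number of close friends; to commute duration via internet usage → home ownership → television hours → commute duration); neighborhood trust (to number of close friends via neighborhood trust → job satisfaction → health self-rating → number of close friends; to commute duration via neighborhood trust → television hours → commute duration).
Every other variable lacks a causal path to at least one of number of close friends and commute duration.

4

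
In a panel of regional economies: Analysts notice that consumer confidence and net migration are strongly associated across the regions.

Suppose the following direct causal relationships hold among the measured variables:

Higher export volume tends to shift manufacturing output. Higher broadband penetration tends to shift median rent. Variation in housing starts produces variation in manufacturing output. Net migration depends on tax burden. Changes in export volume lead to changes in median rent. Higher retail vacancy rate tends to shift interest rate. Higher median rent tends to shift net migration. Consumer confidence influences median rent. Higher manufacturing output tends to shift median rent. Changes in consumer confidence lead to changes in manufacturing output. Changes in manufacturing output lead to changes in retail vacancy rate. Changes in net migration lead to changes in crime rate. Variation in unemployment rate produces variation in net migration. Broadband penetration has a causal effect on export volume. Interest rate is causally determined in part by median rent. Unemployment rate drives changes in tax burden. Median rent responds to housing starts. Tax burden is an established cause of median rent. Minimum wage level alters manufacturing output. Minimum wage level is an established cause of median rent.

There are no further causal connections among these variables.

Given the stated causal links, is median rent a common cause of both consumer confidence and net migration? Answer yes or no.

no

Median rent has no stated causal path to consumer confidence. A confounder must cause both variables, so median rent does not qualify.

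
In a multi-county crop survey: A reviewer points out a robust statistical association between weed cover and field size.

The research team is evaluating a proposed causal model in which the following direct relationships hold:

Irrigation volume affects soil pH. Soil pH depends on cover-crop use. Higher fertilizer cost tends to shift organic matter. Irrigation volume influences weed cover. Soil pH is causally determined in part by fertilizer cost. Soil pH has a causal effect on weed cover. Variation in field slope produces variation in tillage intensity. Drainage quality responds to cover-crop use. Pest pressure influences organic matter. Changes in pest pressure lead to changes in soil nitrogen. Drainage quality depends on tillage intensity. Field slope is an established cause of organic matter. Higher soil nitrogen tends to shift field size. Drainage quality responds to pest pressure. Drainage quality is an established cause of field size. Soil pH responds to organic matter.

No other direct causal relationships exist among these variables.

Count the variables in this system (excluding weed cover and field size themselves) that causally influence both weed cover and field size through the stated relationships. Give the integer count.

3

The common causes are: cover-crop use (to weed cover via cover-crop use → soil pH → weed cover; to field size via cover-crop use → drainage quality → field size); field slope (to weed cover via field slope → organic matter → soil pH → weed cover; to field size via field slope → tillage intensity → drainage quality → field size); pest pressure (to weed cover via pest pressure → organic matter → soil pH → weed cover; to field size via pest pressure → soil nitrogen → field size).
Every other variable lacks a causal path to at least one of weed cover and field size.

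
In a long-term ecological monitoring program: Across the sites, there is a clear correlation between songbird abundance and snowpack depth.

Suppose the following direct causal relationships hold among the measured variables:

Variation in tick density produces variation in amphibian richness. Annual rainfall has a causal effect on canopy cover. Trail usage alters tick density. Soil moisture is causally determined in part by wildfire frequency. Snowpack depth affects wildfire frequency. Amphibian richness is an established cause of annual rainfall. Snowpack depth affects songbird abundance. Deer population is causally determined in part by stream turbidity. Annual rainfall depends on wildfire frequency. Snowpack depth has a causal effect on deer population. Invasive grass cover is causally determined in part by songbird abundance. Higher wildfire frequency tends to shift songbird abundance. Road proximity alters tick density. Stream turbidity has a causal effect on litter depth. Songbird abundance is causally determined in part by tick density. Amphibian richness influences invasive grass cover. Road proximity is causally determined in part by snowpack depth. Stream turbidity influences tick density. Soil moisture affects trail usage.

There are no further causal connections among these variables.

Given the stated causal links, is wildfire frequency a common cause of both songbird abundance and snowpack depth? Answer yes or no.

Wildfire frequency has no stated causal path to snowpack depth. A confounder must cause both variables, so wildfire frequency does not qualify.

no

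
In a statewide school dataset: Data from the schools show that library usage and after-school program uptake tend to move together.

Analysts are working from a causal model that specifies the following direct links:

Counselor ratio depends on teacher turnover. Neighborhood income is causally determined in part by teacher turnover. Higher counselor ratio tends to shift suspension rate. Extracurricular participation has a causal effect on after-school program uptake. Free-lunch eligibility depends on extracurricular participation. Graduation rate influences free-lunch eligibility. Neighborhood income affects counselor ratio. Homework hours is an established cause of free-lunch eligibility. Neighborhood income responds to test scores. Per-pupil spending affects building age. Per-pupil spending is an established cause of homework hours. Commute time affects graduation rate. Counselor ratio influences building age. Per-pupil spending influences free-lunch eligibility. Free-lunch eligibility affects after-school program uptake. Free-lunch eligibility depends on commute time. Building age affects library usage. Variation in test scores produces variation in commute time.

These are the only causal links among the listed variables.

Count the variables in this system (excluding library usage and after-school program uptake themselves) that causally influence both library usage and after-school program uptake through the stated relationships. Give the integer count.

2

The common causes are: per-pupil spending (to library usage via per-pupil spending → building age → library usage; to after-school program uptake via per-pupil spending → free-lunch eligibility → after-school program uptake); test scores (to library usage via test scores → neighborhood income → counselor ratio → building age → library usage; to after-school program uptake via test scores → commute time → free-lunch eligibility → after-school program uptake).
Every other variable lacks a causal path to at least one of library usage and after-school program uptake.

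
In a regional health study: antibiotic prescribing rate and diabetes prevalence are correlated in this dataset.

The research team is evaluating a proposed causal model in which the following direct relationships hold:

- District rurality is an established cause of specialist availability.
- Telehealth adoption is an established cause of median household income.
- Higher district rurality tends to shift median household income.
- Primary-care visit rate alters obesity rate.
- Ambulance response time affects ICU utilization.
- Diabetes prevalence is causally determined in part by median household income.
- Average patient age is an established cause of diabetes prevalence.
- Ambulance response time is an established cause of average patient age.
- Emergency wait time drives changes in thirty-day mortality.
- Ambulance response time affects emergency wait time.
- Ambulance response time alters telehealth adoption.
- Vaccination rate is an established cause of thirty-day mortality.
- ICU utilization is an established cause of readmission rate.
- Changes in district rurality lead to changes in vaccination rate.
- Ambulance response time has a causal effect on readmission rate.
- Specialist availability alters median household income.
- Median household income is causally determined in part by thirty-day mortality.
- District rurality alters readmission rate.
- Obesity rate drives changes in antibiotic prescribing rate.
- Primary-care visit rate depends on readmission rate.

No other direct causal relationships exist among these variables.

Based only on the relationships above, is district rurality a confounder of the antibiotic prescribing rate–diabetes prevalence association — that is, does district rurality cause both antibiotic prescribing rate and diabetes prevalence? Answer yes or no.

District rurality has a causal path to antibiotic prescribing rate (district rurality → readmission rate → primary-care visit rate → obesity rate → antibiotic prescribing rate) and to diabetes prevalence (district rurality → median household income → diabetes prevalence), so it is a common cause of both — a confounder.

yes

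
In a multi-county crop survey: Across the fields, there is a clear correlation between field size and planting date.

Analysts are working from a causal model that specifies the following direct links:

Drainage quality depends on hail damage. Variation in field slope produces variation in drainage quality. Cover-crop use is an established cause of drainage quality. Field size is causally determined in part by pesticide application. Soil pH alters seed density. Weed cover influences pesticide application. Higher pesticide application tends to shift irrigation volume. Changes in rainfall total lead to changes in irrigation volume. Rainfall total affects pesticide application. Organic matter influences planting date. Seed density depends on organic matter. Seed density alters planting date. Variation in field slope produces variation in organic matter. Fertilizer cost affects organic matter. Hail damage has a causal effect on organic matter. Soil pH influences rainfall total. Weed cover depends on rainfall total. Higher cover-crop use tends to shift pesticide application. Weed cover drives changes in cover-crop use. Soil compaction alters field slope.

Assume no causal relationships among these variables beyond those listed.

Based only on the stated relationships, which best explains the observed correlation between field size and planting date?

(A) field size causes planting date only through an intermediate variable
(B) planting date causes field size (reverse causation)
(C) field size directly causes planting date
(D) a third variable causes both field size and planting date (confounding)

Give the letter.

D

Soil pH causes field size (soil pH → rainfall total → pesticide application → field size) and planting date (soil pH → seed density → planting date) — a common cause creating the correlation.
There is no stated path from field size to planting date or from planting date to field size, so neither direct nor reverse causation applies.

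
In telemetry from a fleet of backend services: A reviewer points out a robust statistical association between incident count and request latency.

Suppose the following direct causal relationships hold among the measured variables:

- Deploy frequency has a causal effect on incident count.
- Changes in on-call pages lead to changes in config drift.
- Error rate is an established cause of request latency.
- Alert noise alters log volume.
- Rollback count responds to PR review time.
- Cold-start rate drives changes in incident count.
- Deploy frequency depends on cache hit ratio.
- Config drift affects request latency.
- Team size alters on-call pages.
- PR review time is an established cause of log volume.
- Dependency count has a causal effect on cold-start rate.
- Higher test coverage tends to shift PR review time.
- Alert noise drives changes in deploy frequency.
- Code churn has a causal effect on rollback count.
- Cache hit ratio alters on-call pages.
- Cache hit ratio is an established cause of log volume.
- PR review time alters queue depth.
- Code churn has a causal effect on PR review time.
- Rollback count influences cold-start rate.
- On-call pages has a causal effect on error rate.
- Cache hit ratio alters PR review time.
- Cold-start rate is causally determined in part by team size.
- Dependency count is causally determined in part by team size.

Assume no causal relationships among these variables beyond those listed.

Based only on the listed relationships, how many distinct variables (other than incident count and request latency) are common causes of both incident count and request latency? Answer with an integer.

2

The common causes are: cache hit ratio (to incident count via cache hit ratio → deploy frequency → incident count; to request latency via cache hit ratio → on-call pages → error rate → request latency); team size (to incident count via team size → cold-start rate → incident count; to request latency via team size → on-call pages → error rate → request latency).
Every other variable lacks a causal path to at least one of incident count and request latency.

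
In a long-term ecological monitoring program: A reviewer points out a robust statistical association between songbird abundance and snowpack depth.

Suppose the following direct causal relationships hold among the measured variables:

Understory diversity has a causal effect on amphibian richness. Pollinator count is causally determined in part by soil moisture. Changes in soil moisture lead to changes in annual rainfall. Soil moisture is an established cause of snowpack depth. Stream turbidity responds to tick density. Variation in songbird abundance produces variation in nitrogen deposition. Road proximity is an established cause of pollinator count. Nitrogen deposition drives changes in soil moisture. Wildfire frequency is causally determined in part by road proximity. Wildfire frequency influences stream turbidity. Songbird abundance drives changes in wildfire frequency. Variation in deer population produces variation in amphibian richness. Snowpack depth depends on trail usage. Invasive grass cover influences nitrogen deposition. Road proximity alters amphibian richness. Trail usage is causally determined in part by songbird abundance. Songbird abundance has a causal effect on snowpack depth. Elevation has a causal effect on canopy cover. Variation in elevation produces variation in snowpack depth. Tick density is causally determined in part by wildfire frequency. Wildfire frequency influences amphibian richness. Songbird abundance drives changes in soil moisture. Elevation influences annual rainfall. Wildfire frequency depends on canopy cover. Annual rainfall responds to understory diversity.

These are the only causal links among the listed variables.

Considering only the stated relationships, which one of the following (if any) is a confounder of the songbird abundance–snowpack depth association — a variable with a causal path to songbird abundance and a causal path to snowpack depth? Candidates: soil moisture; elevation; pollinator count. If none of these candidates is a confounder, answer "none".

none

None of the listed candidates has causal paths to both songbird abundance and snowpack depth in the stated relationships, so none is a common cause.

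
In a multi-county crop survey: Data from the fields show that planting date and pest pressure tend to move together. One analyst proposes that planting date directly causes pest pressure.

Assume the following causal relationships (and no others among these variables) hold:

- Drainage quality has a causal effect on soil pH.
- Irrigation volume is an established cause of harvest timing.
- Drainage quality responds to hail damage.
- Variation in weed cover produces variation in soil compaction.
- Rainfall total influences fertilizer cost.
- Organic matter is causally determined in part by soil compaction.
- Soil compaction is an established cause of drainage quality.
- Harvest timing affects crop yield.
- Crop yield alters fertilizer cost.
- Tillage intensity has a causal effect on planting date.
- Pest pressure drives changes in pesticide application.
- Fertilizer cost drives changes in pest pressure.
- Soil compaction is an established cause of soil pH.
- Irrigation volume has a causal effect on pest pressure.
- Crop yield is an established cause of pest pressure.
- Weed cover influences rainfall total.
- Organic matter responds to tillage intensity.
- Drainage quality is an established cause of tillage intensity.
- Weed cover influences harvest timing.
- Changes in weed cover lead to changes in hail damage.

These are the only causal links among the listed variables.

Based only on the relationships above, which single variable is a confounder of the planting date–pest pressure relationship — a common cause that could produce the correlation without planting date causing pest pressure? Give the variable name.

Weed cover has a causal path to planting date (weed cover → hail damage → drainage quality → tillage intensity → planting date) and a separate causal path to pest pressure (weed cover → harvest timing → crop yield → pest pressure), so it is a common cause of both.
No stated relationship gives planting date a causal route to pest pressure, so the correlation is explained by the shared upstream cause rather than a direct effect.

weed cover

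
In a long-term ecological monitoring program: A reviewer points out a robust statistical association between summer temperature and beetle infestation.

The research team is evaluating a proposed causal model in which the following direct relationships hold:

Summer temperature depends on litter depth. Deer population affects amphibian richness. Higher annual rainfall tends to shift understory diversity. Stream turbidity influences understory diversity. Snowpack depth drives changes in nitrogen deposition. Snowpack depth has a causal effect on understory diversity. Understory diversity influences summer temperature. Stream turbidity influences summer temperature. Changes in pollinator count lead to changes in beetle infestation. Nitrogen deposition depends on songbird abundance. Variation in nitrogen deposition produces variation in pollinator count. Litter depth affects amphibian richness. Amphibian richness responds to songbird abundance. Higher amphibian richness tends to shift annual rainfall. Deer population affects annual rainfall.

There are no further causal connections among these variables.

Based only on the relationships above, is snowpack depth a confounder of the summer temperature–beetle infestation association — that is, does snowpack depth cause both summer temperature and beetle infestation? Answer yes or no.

Snowpack depth has a causal path to summer temperature (snowpack depth → understory diversity → summer temperature) and to beetle infestation (snowpack depth → nitrogen deposition → pollinator count → beetle infestation), so it is a common cause of both — a confounder.

yes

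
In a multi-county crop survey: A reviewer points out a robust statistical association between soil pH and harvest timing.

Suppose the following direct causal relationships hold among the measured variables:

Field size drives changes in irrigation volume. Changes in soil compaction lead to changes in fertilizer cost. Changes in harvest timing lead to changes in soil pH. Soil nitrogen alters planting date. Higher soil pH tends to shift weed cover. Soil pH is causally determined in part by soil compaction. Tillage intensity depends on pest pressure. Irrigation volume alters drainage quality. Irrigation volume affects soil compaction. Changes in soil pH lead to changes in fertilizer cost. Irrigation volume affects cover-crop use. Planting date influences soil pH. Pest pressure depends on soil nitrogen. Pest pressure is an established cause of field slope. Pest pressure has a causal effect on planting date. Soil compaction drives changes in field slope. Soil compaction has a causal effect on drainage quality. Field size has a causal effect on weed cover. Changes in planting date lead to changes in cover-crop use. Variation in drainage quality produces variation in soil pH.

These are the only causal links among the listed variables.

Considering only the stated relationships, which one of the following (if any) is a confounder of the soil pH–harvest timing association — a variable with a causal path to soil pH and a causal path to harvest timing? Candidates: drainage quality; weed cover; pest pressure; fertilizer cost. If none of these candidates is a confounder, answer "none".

none

None of the listed candidates has causal paths to both soil pH and harvest timing in the stated relationships, so none is a common cause.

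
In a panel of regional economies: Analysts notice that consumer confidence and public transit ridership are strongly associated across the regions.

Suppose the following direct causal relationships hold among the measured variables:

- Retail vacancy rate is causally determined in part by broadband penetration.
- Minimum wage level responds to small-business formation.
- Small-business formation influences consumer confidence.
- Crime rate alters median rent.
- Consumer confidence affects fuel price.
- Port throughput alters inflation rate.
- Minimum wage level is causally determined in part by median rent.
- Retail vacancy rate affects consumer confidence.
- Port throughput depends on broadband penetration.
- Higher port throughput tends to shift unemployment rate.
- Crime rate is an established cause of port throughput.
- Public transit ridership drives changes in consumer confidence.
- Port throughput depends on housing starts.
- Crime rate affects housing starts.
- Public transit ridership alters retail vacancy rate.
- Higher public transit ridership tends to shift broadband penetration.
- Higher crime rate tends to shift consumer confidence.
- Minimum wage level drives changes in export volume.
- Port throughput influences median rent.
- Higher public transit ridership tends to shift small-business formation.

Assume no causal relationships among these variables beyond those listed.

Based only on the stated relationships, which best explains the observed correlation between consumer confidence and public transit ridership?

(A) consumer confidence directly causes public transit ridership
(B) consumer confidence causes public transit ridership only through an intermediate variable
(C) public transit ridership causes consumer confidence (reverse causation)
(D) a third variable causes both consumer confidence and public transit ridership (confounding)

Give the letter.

The stated link runs public transit ridership → consumer confidence; consumer confidence has no causal path to public transit ridership. No variable causes both, so confounding is ruled out. The correlation reflects reverse causation.

C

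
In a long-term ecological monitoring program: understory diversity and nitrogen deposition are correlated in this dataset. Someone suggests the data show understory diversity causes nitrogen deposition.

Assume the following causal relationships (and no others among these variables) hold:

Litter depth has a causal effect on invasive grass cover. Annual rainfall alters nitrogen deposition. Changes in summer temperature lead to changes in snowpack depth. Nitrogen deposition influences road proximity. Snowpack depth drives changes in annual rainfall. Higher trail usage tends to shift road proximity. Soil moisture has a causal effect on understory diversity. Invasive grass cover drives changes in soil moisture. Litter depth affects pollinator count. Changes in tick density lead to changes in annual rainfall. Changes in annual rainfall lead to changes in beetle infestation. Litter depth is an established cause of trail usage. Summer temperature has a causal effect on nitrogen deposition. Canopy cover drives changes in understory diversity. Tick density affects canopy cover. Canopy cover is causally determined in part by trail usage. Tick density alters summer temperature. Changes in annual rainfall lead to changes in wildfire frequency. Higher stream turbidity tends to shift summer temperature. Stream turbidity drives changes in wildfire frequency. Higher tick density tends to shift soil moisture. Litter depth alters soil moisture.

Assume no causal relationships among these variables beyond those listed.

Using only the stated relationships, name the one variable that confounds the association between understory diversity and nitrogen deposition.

tick density

Tick density has a causal path to understory diversity (tick density → soil moisture → understory diversity) and a separate causal path to nitrogen deposition (tick density → summer temperature → nitrogen deposition), so it is a common cause of both.
No stated relationship gives understory diversity a causal route to nitrogen deposition, so the correlation is explained by the shared upstream cause rather than a direct effect.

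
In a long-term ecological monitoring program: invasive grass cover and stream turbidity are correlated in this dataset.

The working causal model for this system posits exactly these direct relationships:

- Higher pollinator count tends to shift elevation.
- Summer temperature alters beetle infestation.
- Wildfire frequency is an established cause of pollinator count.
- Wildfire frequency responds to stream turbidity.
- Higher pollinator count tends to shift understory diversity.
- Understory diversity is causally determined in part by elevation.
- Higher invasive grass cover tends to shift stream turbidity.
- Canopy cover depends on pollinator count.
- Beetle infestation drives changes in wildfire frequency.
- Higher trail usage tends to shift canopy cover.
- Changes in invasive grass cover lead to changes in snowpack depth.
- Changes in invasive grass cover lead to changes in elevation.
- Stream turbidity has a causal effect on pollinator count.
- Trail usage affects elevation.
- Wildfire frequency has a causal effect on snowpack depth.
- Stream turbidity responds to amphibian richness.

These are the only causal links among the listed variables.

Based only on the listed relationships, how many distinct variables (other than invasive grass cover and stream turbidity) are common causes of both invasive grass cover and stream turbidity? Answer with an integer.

0

No listed variable has a causal path to both invasive grass cover and stream turbidity, so there are no common causes.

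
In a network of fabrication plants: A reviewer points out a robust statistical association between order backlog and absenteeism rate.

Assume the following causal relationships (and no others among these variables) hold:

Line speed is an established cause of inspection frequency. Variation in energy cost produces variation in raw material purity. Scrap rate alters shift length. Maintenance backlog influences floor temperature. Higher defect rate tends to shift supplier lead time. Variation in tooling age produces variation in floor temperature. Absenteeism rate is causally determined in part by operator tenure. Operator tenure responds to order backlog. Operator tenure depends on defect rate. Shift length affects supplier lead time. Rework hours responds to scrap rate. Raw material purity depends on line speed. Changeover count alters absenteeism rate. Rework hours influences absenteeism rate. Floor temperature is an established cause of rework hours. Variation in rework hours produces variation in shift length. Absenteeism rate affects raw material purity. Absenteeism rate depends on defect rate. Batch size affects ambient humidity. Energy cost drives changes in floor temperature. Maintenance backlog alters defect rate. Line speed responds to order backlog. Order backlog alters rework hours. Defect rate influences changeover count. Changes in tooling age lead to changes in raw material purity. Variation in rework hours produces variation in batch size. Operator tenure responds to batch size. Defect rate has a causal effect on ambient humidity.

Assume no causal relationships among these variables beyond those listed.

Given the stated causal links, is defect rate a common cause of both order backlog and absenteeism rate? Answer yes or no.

Defect rate has no stated causal path to order backlog. A confounder must cause both variables, so defect rate does not qualify.

no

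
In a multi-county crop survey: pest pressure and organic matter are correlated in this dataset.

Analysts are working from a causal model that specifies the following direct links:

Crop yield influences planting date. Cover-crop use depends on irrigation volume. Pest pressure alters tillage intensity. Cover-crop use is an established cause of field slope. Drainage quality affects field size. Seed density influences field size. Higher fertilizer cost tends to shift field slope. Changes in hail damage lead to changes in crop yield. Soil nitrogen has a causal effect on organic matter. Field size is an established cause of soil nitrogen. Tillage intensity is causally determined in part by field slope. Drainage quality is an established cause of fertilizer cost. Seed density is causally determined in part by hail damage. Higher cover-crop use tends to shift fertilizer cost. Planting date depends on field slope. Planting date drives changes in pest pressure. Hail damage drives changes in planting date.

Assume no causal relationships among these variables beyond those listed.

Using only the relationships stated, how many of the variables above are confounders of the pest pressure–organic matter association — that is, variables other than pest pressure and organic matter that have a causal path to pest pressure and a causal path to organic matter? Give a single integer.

2

The common causes are: drainage quality (to pest pressure via drainage quality → fertilizer cost → field slope → planting date → pest pressure; to organic matter via drainage quality → field size → soil nitrogen → organic matter); hail damage (to pest pressure via hail damage → planting date → pest pressure; to organic matter via hail damage → seed density → field size → soil nitrogen → organic matter).
Every other variable lacks a causal path to at least one of pest pressure and organic matter.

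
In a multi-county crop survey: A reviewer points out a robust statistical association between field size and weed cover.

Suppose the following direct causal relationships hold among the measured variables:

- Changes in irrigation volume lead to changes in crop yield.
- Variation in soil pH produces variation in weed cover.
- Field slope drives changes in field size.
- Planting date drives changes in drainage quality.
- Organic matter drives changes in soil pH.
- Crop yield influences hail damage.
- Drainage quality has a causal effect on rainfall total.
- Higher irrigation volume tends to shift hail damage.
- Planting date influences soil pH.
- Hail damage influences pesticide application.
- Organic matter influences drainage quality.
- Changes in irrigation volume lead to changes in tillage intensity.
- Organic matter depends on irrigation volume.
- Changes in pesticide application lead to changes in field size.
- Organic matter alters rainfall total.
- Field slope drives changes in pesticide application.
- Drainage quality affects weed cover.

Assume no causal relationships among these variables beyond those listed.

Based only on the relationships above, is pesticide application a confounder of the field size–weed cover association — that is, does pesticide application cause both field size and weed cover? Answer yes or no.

Pesticide application has no stated causal path to weed cover. A confounder must cause both variables, so pesticide application does not qualify.

no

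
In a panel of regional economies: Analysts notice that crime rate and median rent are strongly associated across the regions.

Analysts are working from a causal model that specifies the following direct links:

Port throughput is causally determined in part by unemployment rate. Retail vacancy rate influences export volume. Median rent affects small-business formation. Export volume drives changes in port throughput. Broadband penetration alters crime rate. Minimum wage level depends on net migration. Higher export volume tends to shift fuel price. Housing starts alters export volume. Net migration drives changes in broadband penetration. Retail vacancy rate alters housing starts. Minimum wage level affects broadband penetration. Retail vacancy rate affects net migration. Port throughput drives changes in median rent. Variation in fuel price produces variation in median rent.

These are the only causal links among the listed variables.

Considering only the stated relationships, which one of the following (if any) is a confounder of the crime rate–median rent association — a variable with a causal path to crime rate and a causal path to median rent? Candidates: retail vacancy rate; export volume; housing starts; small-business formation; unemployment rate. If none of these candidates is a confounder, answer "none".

retail vacancy rate

Retail vacancy rate causes crime rate (retail vacancy rate → net migration → broadband penetration → crime rate) and also causes median rent (retail vacancy rate → export volume → port throughput → median rent); it is a common cause of both.
Each of the other candidates lacks a causal path to at least one of crime rate and median rent, so they do not confound the relationship.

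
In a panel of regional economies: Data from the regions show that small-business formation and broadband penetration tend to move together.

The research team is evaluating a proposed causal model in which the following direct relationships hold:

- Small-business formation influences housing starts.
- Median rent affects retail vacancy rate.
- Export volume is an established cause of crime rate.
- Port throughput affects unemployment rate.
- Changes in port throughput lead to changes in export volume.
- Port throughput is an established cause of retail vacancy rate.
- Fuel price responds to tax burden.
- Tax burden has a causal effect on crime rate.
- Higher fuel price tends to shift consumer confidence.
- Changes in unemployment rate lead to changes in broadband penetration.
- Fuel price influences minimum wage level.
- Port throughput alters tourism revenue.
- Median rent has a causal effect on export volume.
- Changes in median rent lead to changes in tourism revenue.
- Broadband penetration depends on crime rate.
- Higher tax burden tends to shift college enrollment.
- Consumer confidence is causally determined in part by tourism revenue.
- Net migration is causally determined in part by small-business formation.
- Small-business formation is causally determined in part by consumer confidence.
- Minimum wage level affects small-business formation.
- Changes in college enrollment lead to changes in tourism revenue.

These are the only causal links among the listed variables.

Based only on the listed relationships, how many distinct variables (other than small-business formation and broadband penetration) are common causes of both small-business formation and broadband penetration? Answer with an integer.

3

The common causes are: median rent (to small-business formation via median rent → tourism revenue → consumer confidence → small-business formation; to broadband penetration via median rent → export volume → crime rate → broadband penetration); port throughput (to small-business formation via port throughput → tourism revenue → consumer confidence → small-business formation; to broadband penetration via port throughput → unemployment rate → broadband penetration); tax burden (to small-business formation via tax burden → fuel price → minimum wage level → small-business formation; to broadband penetration via tax burden → crime rate → broadband penetration).
Every other variable lacks a causal path to at least one of small-business formation and broadband penetration.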